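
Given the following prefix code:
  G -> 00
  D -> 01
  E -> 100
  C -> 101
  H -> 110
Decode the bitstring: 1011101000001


Decoding step by step:
Bits 101 -> C
Bits 110 -> H
Bits 100 -> E
Bits 00 -> G
Bits 01 -> D


Decoded message: CHEGD


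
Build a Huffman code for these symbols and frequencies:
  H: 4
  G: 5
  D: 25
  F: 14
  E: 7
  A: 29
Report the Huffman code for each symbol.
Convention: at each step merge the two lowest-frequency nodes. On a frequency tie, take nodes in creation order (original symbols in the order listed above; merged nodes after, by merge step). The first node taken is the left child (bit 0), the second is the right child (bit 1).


Huffman tree construction:
Step 1: Merge H(4) + G(5) = 9
Step 2: Merge E(7) + (H+G)(9) = 16
Step 3: Merge F(14) + (E+(H+G))(16) = 30
Step 4: Merge D(25) + A(29) = 54
Step 5: Merge (F+(E+(H+G)))(30) + (D+A)(54) = 84
Read each symbol's code off the tree from the root (left child = 0, right child = 1).

Codes:
  H: 0110 (length 4)
  G: 0111 (length 4)
  D: 10 (length 2)
  F: 00 (length 2)
  E: 010 (length 3)
  A: 11 (length 2)
Average code length: 193/84 = 2.2976 bits/symbol


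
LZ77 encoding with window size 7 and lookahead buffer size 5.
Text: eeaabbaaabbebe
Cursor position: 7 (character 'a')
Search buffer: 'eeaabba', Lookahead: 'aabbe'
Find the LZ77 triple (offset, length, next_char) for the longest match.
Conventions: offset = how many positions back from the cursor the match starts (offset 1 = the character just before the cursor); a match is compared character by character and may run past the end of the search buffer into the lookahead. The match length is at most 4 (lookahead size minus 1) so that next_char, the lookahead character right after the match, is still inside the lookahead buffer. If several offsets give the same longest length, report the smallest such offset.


Try each offset into the search buffer:
  offset=1 (pos 6, char 'a'): match length 2
  offset=2 (pos 5, char 'b'): match length 0
  offset=3 (pos 4, char 'b'): match length 0
  offset=4 (pos 3, char 'a'): match length 1
  offset=5 (pos 2, char 'a'): match length 4
  offset=6 (pos 1, char 'e'): match length 0
  offset=7 (pos 0, char 'e'): match length 0
Longest match has length 4 at offset 5.
next_char = character at position 7 + 4 = 11 -> 'e'

Best match: offset=5, length=4 (matching 'aabb' starting at position 2)
LZ77 triple: (5, 4, 'e')


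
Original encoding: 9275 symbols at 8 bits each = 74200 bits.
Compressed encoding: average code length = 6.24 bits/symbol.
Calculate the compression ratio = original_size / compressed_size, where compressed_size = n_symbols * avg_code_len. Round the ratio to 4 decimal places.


original_size = n_symbols * orig_bits = 9275 * 8 = 74200 bits
compressed_size = n_symbols * avg_code_len = 9275 * 6.24 = 57876.0 bits
ratio = original_size / compressed_size = 74200 / 57876.0 = 1.2821

Compression ratio = 1.2821


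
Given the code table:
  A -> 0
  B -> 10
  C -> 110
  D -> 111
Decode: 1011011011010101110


Decoding:
10 -> B
110 -> C
110 -> C
110 -> C
10 -> B
10 -> B
111 -> D
0 -> A


Result: BCCCBBDA


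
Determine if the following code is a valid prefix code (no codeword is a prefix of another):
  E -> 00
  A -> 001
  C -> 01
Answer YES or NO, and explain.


Checking each pair (does one codeword prefix another?):
  E='00' vs A='001': prefix -- VIOLATION

NO -- this is NOT a valid prefix code. E (00) is a prefix of A (001).


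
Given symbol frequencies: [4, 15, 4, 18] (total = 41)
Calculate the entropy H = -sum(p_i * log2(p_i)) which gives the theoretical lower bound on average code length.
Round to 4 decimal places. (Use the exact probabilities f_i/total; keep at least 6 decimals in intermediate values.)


Per-symbol terms -p_i * log2(p_i) with p_i = f_i/41:
  p = 4/41 = 0.097561: log2(p) = -3.357552, -p*log2(p) = 0.327566
  p = 15/41 = 0.365854: log2(p) = -1.450661, -p*log2(p) = 0.530730
  p = 4/41 = 0.097561: log2(p) = -3.357552, -p*log2(p) = 0.327566
  p = 18/41 = 0.439024: log2(p) = -1.187627, -p*log2(p) = 0.521397
H = 0.327566 + 0.530730 + 0.327566 + 0.521397 = 1.707259

H = 1.7073 bits/symbol


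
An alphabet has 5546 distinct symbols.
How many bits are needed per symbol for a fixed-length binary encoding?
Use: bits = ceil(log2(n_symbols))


log2(5546) = 12.4372
Bracket: 2^12 = 4096 < 5546 <= 2^13 = 8192
So ceil(log2(5546)) = 13

bits = ceil(log2(5546)) = ceil(12.4372) = 13 bits


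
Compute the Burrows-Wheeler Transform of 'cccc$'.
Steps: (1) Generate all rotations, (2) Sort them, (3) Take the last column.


Rotations (sorted):
  0: $cccc -> last char: c
  1: c$ccc -> last char: c
  2: cc$cc -> last char: c
  3: ccc$c -> last char: c
  4: cccc$ -> last char: $


BWT = cccc$


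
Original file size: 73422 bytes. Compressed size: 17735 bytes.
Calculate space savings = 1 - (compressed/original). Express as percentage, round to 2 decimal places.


ratio = compressed/original = 17735/73422 = 0.241549
savings = 1 - ratio = 1 - 0.241549 = 0.758451
as a percentage: 0.758451 * 100 = 75.85%

Space savings = 1 - 17735/73422 = 75.85%


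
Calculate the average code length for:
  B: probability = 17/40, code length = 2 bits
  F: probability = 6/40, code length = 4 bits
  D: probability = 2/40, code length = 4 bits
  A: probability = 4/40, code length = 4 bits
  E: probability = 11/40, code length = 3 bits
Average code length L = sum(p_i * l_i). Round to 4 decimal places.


Weighted contributions p_i * l_i:
  B: (17/40) * 2 = 34/40
  F: (6/40) * 4 = 24/40
  D: (2/40) * 4 = 8/40
  A: (4/40) * 4 = 16/40
  E: (11/40) * 3 = 33/40
Sum = (34 + 24 + 8 + 16 + 33)/40 = 115/40

L = 115/40 = 2.8750 bits/symbol


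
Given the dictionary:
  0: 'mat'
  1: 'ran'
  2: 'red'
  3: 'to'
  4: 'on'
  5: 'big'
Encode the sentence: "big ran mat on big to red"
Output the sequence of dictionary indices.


Look up each word in the dictionary:
  'big' -> 5
  'ran' -> 1
  'mat' -> 0
  'on' -> 4
  'big' -> 5
  'to' -> 3
  'red' -> 2

Encoded: [5, 1, 0, 4, 5, 3, 2]


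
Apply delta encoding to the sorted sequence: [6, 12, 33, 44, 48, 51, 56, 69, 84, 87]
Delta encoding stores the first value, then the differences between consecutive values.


First value: 6
Deltas:
  12 - 6 = 6
  33 - 12 = 21
  44 - 33 = 11
  48 - 44 = 4
  51 - 48 = 3
  56 - 51 = 5
  69 - 56 = 13
  84 - 69 = 15
  87 - 84 = 3


Delta encoded: [6, 6, 21, 11, 4, 3, 5, 13, 15, 3]


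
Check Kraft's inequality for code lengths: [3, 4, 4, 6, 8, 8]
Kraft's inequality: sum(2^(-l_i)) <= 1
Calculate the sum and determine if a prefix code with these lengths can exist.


Sum = 2^(-3) + 2^(-4) + 2^(-4) + 2^(-6) + 2^(-8) + 2^(-8)
    = 0.125 + 0.0625 + 0.0625 + 0.015625 + 0.00390625 + 0.00390625
    = 70/256 = 0.2734375
Since 0.2734375 <= 1, Kraft's inequality IS satisfied.
A prefix code with these lengths CAN exist.

Kraft sum = 0.2734375. Satisfied.


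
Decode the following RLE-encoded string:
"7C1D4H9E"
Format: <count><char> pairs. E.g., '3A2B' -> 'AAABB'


Expanding each <count><char> pair:
  7C -> 'CCCCCCC'
  1D -> 'D'
  4H -> 'HHHH'
  9E -> 'EEEEEEEEE'

Decoded = CCCCCCCDHHHHEEEEEEEEE


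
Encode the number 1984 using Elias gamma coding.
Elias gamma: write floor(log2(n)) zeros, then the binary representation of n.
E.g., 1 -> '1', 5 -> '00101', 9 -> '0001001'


num_bits = floor(log2(1984)) + 1 = 11
leading_zeros = num_bits - 1 = 10
binary(1984) = 11111000000

Elias gamma(1984) = '0000000000' + '11111000000' = 000000000011111000000 (21 bits)


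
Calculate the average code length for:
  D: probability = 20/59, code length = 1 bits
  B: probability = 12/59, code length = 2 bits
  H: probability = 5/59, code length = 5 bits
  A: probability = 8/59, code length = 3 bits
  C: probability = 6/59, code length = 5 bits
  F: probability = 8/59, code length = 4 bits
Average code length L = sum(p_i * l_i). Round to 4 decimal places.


Weighted contributions p_i * l_i:
  D: (20/59) * 1 = 20/59
  B: (12/59) * 2 = 24/59
  H: (5/59) * 5 = 25/59
  A: (8/59) * 3 = 24/59
  C: (6/59) * 5 = 30/59
  F: (8/59) * 4 = 32/59
Sum = (20 + 24 + 25 + 24 + 30 + 32)/59 = 155/59

L = 155/59 = 2.6271 bits/symbol


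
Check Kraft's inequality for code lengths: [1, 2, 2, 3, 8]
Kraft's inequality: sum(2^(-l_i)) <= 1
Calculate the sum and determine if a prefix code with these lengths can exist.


Sum = 2^(-1) + 2^(-2) + 2^(-2) + 2^(-3) + 2^(-8)
    = 0.5 + 0.25 + 0.25 + 0.125 + 0.00390625
    = 289/256 = 1.12890625
Since 1.12890625 > 1, Kraft's inequality is NOT satisfied.
A prefix code with these lengths CANNOT exist.

Kraft sum = 1.12890625. Not satisfied.


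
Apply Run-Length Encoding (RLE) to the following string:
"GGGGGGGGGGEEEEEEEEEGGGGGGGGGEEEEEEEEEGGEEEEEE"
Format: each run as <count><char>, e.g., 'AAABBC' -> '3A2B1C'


Scanning runs left to right:
  i=0: run of 'G' x 10 -> '10G'
  i=10: run of 'E' x 9 -> '9E'
  i=19: run of 'G' x 9 -> '9G'
  i=28: run of 'E' x 9 -> '9E'
  i=37: run of 'G' x 2 -> '2G'
  i=39: run of 'E' x 6 -> '6E'

RLE = 10G9E9G9E2G6E


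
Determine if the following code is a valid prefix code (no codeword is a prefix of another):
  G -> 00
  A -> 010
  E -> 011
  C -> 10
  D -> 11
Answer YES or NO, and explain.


Checking each pair (does one codeword prefix another?):
  G='00' vs A='010': no prefix
  G='00' vs E='011': no prefix
  G='00' vs C='10': no prefix
  G='00' vs D='11': no prefix
  A='010' vs G='00': no prefix
  A='010' vs E='011': no prefix
  A='010' vs C='10': no prefix
  A='010' vs D='11': no prefix
  E='011' vs G='00': no prefix
  E='011' vs A='010': no prefix
  E='011' vs C='10': no prefix
  E='011' vs D='11': no prefix
  C='10' vs G='00': no prefix
  C='10' vs A='010': no prefix
  C='10' vs E='011': no prefix
  C='10' vs D='11': no prefix
  D='11' vs G='00': no prefix
  D='11' vs A='010': no prefix
  D='11' vs E='011': no prefix
  D='11' vs C='10': no prefix
No violation found over all pairs.

YES -- this is a valid prefix code. No codeword is a prefix of any other codeword.


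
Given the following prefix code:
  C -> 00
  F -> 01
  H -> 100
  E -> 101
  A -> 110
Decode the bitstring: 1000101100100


Decoding step by step:
Bits 100 -> H
Bits 01 -> F
Bits 01 -> F
Bits 100 -> H
Bits 100 -> H


Decoded message: HFFHH


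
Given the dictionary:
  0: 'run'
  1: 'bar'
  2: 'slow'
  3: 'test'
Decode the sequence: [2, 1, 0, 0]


Look up each index in the dictionary:
  2 -> 'slow'
  1 -> 'bar'
  0 -> 'run'
  0 -> 'run'

Decoded: "slow bar run run"


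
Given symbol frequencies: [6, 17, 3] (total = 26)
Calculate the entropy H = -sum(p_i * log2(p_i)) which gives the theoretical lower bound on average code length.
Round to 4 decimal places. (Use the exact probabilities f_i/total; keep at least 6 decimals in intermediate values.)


Per-symbol terms -p_i * log2(p_i) with p_i = f_i/26:
  p = 6/26 = 0.230769: log2(p) = -2.115477, -p*log2(p) = 0.488187
  p = 17/26 = 0.653846: log2(p) = -0.612977, -p*log2(p) = 0.400793
  p = 3/26 = 0.115385: log2(p) = -3.115477, -p*log2(p) = 0.359478
H = 0.488187 + 0.400793 + 0.359478 = 1.248458

H = 1.2485 bits/symbol


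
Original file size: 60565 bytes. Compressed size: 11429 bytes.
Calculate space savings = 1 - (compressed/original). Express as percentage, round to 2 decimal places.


ratio = compressed/original = 11429/60565 = 0.188706
savings = 1 - ratio = 1 - 0.188706 = 0.811294
as a percentage: 0.811294 * 100 = 81.13%

Space savings = 1 - 11429/60565 = 81.13%


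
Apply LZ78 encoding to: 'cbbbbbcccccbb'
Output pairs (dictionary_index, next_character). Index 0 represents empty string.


LZ78 encoding steps:
Dictionary: {0: ''}
Step 1: w='' (idx 0), next='c' -> output (0, 'c'), add 'c' as idx 1
Step 2: w='' (idx 0), next='b' -> output (0, 'b'), add 'b' as idx 2
Step 3: w='b' (idx 2), next='b' -> output (2, 'b'), add 'bb' as idx 3
Step 4: w='bb' (idx 3), next='c' -> output (3, 'c'), add 'bbc' as idx 4
Step 5: w='c' (idx 1), next='c' -> output (1, 'c'), add 'cc' as idx 5
Step 6: w='cc' (idx 5), next='b' -> output (5, 'b'), add 'ccb' as idx 6
Step 7: w='b' (idx 2), end of input -> output (2, '')


Encoded: [(0, 'c'), (0, 'b'), (2, 'b'), (3, 'c'), (1, 'c'), (5, 'b'), (2, '')]


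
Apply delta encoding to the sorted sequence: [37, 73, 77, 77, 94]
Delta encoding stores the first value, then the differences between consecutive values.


First value: 37
Deltas:
  73 - 37 = 36
  77 - 73 = 4
  77 - 77 = 0
  94 - 77 = 17


Delta encoded: [37, 36, 4, 0, 17]


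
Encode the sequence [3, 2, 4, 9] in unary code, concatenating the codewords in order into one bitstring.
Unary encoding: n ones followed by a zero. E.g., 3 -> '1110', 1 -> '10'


Encode each number as n ones followed by a terminating 0:
  3 -> 1110 (4 bits)
  2 -> 110 (3 bits)
  4 -> 11110 (5 bits)
  9 -> 1111111110 (10 bits)
Total length = 4 + 3 + 5 + 10 = 22 bits.

Unary([3, 2, 4, 9]) = 1110110111101111111110 (22 bits)


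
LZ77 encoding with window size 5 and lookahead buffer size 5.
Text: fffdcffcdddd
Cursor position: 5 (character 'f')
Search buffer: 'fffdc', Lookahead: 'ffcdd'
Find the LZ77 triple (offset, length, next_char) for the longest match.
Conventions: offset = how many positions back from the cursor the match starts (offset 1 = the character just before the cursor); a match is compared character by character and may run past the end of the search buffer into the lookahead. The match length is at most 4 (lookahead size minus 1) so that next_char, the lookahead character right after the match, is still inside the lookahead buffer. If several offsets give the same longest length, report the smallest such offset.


Try each offset into the search buffer:
  offset=1 (pos 4, char 'c'): match length 0
  offset=2 (pos 3, char 'd'): match length 0
  offset=3 (pos 2, char 'f'): match length 1
  offset=4 (pos 1, char 'f'): match length 2
  offset=5 (pos 0, char 'f'): match length 2
Longest match has length 2, found at offsets 4, 5; take the smallest, offset 4.
next_char = character at position 5 + 2 = 7 -> 'c'

Best match: offset=4, length=2 (matching 'ff' starting at position 1)
LZ77 triple: (4, 2, 'c')


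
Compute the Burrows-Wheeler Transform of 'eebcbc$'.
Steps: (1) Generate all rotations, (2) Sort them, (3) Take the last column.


Rotations (sorted):
  0: $eebcbc -> last char: c
  1: bc$eebc -> last char: c
  2: bcbc$ee -> last char: e
  3: c$eebcb -> last char: b
  4: cbc$eeb -> last char: b
  5: ebcbc$e -> last char: e
  6: eebcbc$ -> last char: $


BWT = ccebbe$


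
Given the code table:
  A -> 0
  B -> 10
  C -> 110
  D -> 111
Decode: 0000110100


Decoding:
0 -> A
0 -> A
0 -> A
0 -> A
110 -> C
10 -> B
0 -> A


Result: AAAACBA


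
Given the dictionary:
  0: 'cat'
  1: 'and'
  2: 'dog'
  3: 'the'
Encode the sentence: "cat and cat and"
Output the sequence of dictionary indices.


Look up each word in the dictionary:
  'cat' -> 0
  'and' -> 1
  'cat' -> 0
  'and' -> 1

Encoded: [0, 1, 0, 1]


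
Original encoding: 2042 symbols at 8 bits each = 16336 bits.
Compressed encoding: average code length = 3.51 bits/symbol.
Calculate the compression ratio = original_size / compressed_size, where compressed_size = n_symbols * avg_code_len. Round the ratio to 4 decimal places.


original_size = n_symbols * orig_bits = 2042 * 8 = 16336 bits
compressed_size = n_symbols * avg_code_len = 2042 * 3.51 = 7167.42 bits
ratio = original_size / compressed_size = 16336 / 7167.42 = 2.2792

Compression ratio = 2.2792


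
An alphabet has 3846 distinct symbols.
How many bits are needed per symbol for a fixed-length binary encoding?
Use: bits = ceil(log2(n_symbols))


log2(3846) = 11.9091
Bracket: 2^11 = 2048 < 3846 <= 2^12 = 4096
So ceil(log2(3846)) = 12

bits = ceil(log2(3846)) = ceil(11.9091) = 12 bits


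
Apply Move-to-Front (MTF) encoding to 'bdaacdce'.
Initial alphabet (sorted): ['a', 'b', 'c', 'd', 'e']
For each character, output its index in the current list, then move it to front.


MTF encoding:
'b': index 1 in ['a', 'b', 'c', 'd', 'e'] -> ['b', 'a', 'c', 'd', 'e']
'd': index 3 in ['b', 'a', 'c', 'd', 'e'] -> ['d', 'b', 'a', 'c', 'e']
'a': index 2 in ['d', 'b', 'a', 'c', 'e'] -> ['a', 'd', 'b', 'c', 'e']
'a': index 0 in ['a', 'd', 'b', 'c', 'e'] -> ['a', 'd', 'b', 'c', 'e']
'c': index 3 in ['a', 'd', 'b', 'c', 'e'] -> ['c', 'a', 'd', 'b', 'e']
'd': index 2 in ['c', 'a', 'd', 'b', 'e'] -> ['d', 'c', 'a', 'b', 'e']
'c': index 1 in ['d', 'c', 'a', 'b', 'e'] -> ['c', 'd', 'a', 'b', 'e']
'e': index 4 in ['c', 'd', 'a', 'b', 'e'] -> ['e', 'c', 'd', 'a', 'b']


Output: [1, 3, 2, 0, 3, 2, 1, 4]


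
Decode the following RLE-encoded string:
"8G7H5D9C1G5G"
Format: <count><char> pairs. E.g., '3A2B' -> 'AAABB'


Expanding each <count><char> pair:
  8G -> 'GGGGGGGG'
  7H -> 'HHHHHHH'
  5D -> 'DDDDD'
  9C -> 'CCCCCCCCC'
  1G -> 'G'
  5G -> 'GGGGG'

Decoded = GGGGGGGGHHHHHHHDDDDDCCCCCCCCCGGGGGG


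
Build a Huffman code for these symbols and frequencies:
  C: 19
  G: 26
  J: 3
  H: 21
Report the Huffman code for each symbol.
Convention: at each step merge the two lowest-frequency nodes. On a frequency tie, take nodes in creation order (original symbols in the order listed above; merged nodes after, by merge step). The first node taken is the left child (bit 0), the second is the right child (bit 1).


Huffman tree construction:
Step 1: Merge J(3) + C(19) = 22
Step 2: Merge H(21) + (J+C)(22) = 43
Step 3: Merge G(26) + (H+(J+C))(43) = 69
Read each symbol's code off the tree from the root (left child = 0, right child = 1).

Codes:
  C: 111 (length 3)
  G: 0 (length 1)
  J: 110 (length 3)
  H: 10 (length 2)
Average code length: 134/69 = 1.9420 bits/symbol


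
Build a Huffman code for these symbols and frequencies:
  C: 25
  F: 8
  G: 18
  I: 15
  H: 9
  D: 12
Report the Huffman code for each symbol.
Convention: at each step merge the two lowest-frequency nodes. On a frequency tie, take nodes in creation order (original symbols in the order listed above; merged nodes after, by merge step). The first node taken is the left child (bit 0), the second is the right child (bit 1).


Huffman tree construction:
Step 1: Merge F(8) + H(9) = 17
Step 2: Merge D(12) + I(15) = 27
Step 3: Merge (F+H)(17) + G(18) = 35
Step 4: Merge C(25) + (D+I)(27) = 52
Step 5: Merge ((F+H)+G)(35) + (C+(D+I))(52) = 87
Read each symbol's code off the tree from the root (left child = 0, right child = 1).

Codes:
  C: 10 (length 2)
  F: 000 (length 3)
  G: 01 (length 2)
  I: 111 (length 3)
  H: 001 (length 3)
  D: 110 (length 3)
Average code length: 218/87 = 2.5057 bits/symbol


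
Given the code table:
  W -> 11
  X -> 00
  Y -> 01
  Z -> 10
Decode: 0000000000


Decoding:
00 -> X
00 -> X
00 -> X
00 -> X
00 -> X


Result: XXXXX


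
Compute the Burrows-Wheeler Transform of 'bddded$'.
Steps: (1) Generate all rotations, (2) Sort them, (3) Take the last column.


Rotations (sorted):
  0: $bddded -> last char: d
  1: bddded$ -> last char: $
  2: d$bddde -> last char: e
  3: ddded$b -> last char: b
  4: dded$bd -> last char: d
  5: ded$bdd -> last char: d
  6: ed$bddd -> last char: d


BWT = d$ebddd


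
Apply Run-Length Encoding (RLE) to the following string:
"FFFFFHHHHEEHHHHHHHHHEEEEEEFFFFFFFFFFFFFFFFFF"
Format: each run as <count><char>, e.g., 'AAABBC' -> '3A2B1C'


Scanning runs left to right:
  i=0: run of 'F' x 5 -> '5F'
  i=5: run of 'H' x 4 -> '4H'
  i=9: run of 'E' x 2 -> '2E'
  i=11: run of 'H' x 9 -> '9H'
  i=20: run of 'E' x 6 -> '6E'
  i=26: run of 'F' x 18 -> '18F'

RLE = 5F4H2E9H6E18F


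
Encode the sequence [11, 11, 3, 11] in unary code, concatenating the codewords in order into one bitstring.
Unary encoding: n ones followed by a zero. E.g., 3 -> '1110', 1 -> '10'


Encode each number as n ones followed by a terminating 0:
  11 -> 111111111110 (12 bits)
  11 -> 111111111110 (12 bits)
  3 -> 1110 (4 bits)
  11 -> 111111111110 (12 bits)
Total length = 12 + 12 + 4 + 12 = 40 bits.

Unary([11, 11, 3, 11]) = 1111111111101111111111101110111111111110 (40 bits)


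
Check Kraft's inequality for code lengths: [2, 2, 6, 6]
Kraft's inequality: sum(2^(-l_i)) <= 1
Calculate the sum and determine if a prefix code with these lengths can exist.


Sum = 2^(-2) + 2^(-2) + 2^(-6) + 2^(-6)
    = 0.25 + 0.25 + 0.015625 + 0.015625
    = 34/64 = 0.53125
Since 0.53125 <= 1, Kraft's inequality IS satisfied.
A prefix code with these lengths CAN exist.

Kraft sum = 0.53125. Satisfied.


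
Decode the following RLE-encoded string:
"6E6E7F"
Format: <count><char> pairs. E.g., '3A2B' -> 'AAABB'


Expanding each <count><char> pair:
  6E -> 'EEEEEE'
  6E -> 'EEEEEE'
  7F -> 'FFFFFFF'

Decoded = EEEEEEEEEEEEFFFFFFF


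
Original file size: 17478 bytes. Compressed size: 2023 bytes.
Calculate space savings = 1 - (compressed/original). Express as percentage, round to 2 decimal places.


ratio = compressed/original = 2023/17478 = 0.115746
savings = 1 - ratio = 1 - 0.115746 = 0.884254
as a percentage: 0.884254 * 100 = 88.43%

Space savings = 1 - 2023/17478 = 88.43%


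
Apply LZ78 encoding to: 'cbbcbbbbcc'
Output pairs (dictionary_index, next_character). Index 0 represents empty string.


LZ78 encoding steps:
Dictionary: {0: ''}
Step 1: w='' (idx 0), next='c' -> output (0, 'c'), add 'c' as idx 1
Step 2: w='' (idx 0), next='b' -> output (0, 'b'), add 'b' as idx 2
Step 3: w='b' (idx 2), next='c' -> output (2, 'c'), add 'bc' as idx 3
Step 4: w='b' (idx 2), next='b' -> output (2, 'b'), add 'bb' as idx 4
Step 5: w='bb' (idx 4), next='c' -> output (4, 'c'), add 'bbc' as idx 5
Step 6: w='c' (idx 1), end of input -> output (1, '')


Encoded: [(0, 'c'), (0, 'b'), (2, 'c'), (2, 'b'), (4, 'c'), (1, '')]


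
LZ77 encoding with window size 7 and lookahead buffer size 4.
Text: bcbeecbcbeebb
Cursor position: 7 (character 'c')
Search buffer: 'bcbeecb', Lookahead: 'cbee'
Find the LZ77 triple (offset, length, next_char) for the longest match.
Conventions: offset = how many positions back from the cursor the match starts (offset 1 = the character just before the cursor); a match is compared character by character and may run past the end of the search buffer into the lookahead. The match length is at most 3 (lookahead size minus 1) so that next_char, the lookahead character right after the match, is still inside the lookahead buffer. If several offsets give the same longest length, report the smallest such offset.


Try each offset into the search buffer:
  offset=1 (pos 6, char 'b'): match length 0
  offset=2 (pos 5, char 'c'): match length 2
  offset=3 (pos 4, char 'e'): match length 0
  offset=4 (pos 3, char 'e'): match length 0
  offset=5 (pos 2, char 'b'): match length 0
  offset=6 (pos 1, char 'c'): match length 3
  offset=7 (pos 0, char 'b'): match length 0
Longest match has length 3 at offset 6.
next_char = character at position 7 + 3 = 10 -> 'e'

Best match: offset=6, length=3 (matching 'cbe' starting at position 1)
LZ77 triple: (6, 3, 'e')


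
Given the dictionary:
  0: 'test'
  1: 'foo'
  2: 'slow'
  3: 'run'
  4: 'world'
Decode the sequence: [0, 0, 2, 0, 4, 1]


Look up each index in the dictionary:
  0 -> 'test'
  0 -> 'test'
  2 -> 'slow'
  0 -> 'test'
  4 -> 'world'
  1 -> 'foo'

Decoded: "test test slow test world foo"


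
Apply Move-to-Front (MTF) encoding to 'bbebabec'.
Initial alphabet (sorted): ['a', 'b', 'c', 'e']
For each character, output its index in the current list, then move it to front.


MTF encoding:
'b': index 1 in ['a', 'b', 'c', 'e'] -> ['b', 'a', 'c', 'e']
'b': index 0 in ['b', 'a', 'c', 'e'] -> ['b', 'a', 'c', 'e']
'e': index 3 in ['b', 'a', 'c', 'e'] -> ['e', 'b', 'a', 'c']
'b': index 1 in ['e', 'b', 'a', 'c'] -> ['b', 'e', 'a', 'c']
'a': index 2 in ['b', 'e', 'a', 'c'] -> ['a', 'b', 'e', 'c']
'b': index 1 in ['a', 'b', 'e', 'c'] -> ['b', 'a', 'e', 'c']
'e': index 2 in ['b', 'a', 'e', 'c'] -> ['e', 'b', 'a', 'c']
'c': index 3 in ['e', 'b', 'a', 'c'] -> ['c', 'e', 'b', 'a']


Output: [1, 0, 3, 1, 2, 1, 2, 3]


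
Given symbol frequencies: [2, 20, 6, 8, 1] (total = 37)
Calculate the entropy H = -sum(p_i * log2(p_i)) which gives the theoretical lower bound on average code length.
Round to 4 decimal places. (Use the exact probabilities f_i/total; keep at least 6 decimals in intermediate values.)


Per-symbol terms -p_i * log2(p_i) with p_i = f_i/37:
  p = 2/37 = 0.054054: log2(p) = -4.209453, -p*log2(p) = 0.227538
  p = 20/37 = 0.540541: log2(p) = -0.887525, -p*log2(p) = 0.479743
  p = 6/37 = 0.162162: log2(p) = -2.624491, -p*log2(p) = 0.425593
  p = 8/37 = 0.216216: log2(p) = -2.209453, -p*log2(p) = 0.477720
  p = 1/37 = 0.027027: log2(p) = -5.209453, -p*log2(p) = 0.140796
H = 0.227538 + 0.479743 + 0.425593 + 0.477720 + 0.140796 = 1.751390

H = 1.7514 bits/symbol


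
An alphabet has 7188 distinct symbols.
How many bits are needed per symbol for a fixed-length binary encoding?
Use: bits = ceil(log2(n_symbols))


log2(7188) = 12.8114
Bracket: 2^12 = 4096 < 7188 <= 2^13 = 8192
So ceil(log2(7188)) = 13

bits = ceil(log2(7188)) = ceil(12.8114) = 13 bits


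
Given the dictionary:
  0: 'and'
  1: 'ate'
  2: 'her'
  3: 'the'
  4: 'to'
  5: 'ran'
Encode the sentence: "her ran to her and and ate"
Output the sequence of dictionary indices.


Look up each word in the dictionary:
  'her' -> 2
  'ran' -> 5
  'to' -> 4
  'her' -> 2
  'and' -> 0
  'and' -> 0
  'ate' -> 1

Encoded: [2, 5, 4, 2, 0, 0, 1]


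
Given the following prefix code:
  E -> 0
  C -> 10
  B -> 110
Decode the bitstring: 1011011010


Decoding step by step:
Bits 10 -> C
Bits 110 -> B
Bits 110 -> B
Bits 10 -> C


Decoded message: CBBC


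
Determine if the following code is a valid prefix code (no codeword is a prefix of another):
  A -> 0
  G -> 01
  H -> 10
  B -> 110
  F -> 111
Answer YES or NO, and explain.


Checking each pair (does one codeword prefix another?):
  A='0' vs G='01': prefix -- VIOLATION

NO -- this is NOT a valid prefix code. A (0) is a prefix of G (01).


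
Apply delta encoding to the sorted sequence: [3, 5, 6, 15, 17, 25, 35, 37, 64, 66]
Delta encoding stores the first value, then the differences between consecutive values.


First value: 3
Deltas:
  5 - 3 = 2
  6 - 5 = 1
  15 - 6 = 9
  17 - 15 = 2
  25 - 17 = 8
  35 - 25 = 10
  37 - 35 = 2
  64 - 37 = 27
  66 - 64 = 2


Delta encoded: [3, 2, 1, 9, 2, 8, 10, 2, 27, 2]


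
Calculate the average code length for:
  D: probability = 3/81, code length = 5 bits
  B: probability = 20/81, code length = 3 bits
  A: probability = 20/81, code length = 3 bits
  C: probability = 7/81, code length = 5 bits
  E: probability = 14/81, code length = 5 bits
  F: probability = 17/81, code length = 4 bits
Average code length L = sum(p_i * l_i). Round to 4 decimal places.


Weighted contributions p_i * l_i:
  D: (3/81) * 5 = 15/81
  B: (20/81) * 3 = 60/81
  A: (20/81) * 3 = 60/81
  C: (7/81) * 5 = 35/81
  E: (14/81) * 5 = 70/81
  F: (17/81) * 4 = 68/81
Sum = (15 + 60 + 60 + 35 + 70 + 68)/81 = 308/81

L = 308/81 = 3.8025 bits/symbol


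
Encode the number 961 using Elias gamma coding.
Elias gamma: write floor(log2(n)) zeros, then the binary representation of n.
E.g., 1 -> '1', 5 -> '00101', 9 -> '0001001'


num_bits = floor(log2(961)) + 1 = 10
leading_zeros = num_bits - 1 = 9
binary(961) = 1111000001

Elias gamma(961) = '000000000' + '1111000001' = 0000000001111000001 (19 bits)


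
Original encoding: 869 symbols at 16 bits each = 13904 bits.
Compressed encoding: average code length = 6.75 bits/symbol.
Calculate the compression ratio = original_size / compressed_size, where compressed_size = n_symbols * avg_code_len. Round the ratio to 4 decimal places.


original_size = n_symbols * orig_bits = 869 * 16 = 13904 bits
compressed_size = n_symbols * avg_code_len = 869 * 6.75 = 5865.75 bits
ratio = original_size / compressed_size = 13904 / 5865.75 = 2.3704

Compression ratio = 2.3704


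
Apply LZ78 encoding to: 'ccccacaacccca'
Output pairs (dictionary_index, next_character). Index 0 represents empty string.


LZ78 encoding steps:
Dictionary: {0: ''}
Step 1: w='' (idx 0), next='c' -> output (0, 'c'), add 'c' as idx 1
Step 2: w='c' (idx 1), next='c' -> output (1, 'c'), add 'cc' as idx 2
Step 3: w='c' (idx 1), next='a' -> output (1, 'a'), add 'ca' as idx 3
Step 4: w='ca' (idx 3), next='a' -> output (3, 'a'), add 'caa' as idx 4
Step 5: w='cc' (idx 2), next='c' -> output (2, 'c'), add 'ccc' as idx 5
Step 6: w='ca' (idx 3), end of input -> output (3, '')


Encoded: [(0, 'c'), (1, 'c'), (1, 'a'), (3, 'a'), (2, 'c'), (3, '')]


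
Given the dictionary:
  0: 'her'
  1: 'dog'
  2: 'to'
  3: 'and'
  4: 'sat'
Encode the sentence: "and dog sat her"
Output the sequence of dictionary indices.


Look up each word in the dictionary:
  'and' -> 3
  'dog' -> 1
  'sat' -> 4
  'her' -> 0

Encoded: [3, 1, 4, 0]


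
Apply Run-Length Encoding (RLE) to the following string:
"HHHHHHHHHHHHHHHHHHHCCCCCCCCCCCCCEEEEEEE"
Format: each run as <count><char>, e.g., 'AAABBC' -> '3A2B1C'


Scanning runs left to right:
  i=0: run of 'H' x 19 -> '19H'
  i=19: run of 'C' x 13 -> '13C'
  i=32: run of 'E' x 7 -> '7E'

RLE = 19H13C7E


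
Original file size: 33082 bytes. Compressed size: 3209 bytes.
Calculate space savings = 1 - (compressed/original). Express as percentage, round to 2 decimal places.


ratio = compressed/original = 3209/33082 = 0.097001
savings = 1 - ratio = 1 - 0.097001 = 0.902999
as a percentage: 0.902999 * 100 = 90.3%

Space savings = 1 - 3209/33082 = 90.3%


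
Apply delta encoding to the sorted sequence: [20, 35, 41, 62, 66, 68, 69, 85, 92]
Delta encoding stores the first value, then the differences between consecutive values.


First value: 20
Deltas:
  35 - 20 = 15
  41 - 35 = 6
  62 - 41 = 21
  66 - 62 = 4
  68 - 66 = 2
  69 - 68 = 1
  85 - 69 = 16
  92 - 85 = 7


Delta encoded: [20, 15, 6, 21, 4, 2, 1, 16, 7]


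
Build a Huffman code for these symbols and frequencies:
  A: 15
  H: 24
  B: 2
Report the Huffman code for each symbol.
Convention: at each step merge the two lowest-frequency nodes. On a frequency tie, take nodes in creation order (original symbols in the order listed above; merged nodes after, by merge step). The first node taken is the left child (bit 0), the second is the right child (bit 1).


Huffman tree construction:
Step 1: Merge B(2) + A(15) = 17
Step 2: Merge (B+A)(17) + H(24) = 41
Read each symbol's code off the tree from the root (left child = 0, right child = 1).

Codes:
  A: 01 (length 2)
  H: 1 (length 1)
  B: 00 (length 2)
Average code length: 58/41 = 1.4146 bits/symbol


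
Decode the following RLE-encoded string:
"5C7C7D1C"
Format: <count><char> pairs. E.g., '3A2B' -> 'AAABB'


Expanding each <count><char> pair:
  5C -> 'CCCCC'
  7C -> 'CCCCCCC'
  7D -> 'DDDDDDD'
  1C -> 'C'

Decoded = CCCCCCCCCCCCDDDDDDDC


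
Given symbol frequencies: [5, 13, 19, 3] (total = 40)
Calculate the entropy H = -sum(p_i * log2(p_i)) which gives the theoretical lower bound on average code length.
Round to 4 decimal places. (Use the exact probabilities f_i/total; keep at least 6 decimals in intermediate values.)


Per-symbol terms -p_i * log2(p_i) with p_i = f_i/40:
  p = 5/40 = 0.125000: log2(p) = -3.000000, -p*log2(p) = 0.375000
  p = 13/40 = 0.325000: log2(p) = -1.621488, -p*log2(p) = 0.526984
  p = 19/40 = 0.475000: log2(p) = -1.074001, -p*log2(p) = 0.510150
  p = 3/40 = 0.075000: log2(p) = -3.736966, -p*log2(p) = 0.280272
H = 0.375000 + 0.526984 + 0.510150 + 0.280272 = 1.692406

H = 1.6924 bits/symbol


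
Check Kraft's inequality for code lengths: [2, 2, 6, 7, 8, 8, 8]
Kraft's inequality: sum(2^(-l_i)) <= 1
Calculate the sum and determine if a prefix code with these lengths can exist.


Sum = 2^(-2) + 2^(-2) + 2^(-6) + 2^(-7) + 2^(-8) + 2^(-8) + 2^(-8)
    = 0.25 + 0.25 + 0.015625 + 0.0078125 + 0.00390625 + 0.00390625 + 0.00390625
    = 137/256 = 0.53515625
Since 0.53515625 <= 1, Kraft's inequality IS satisfied.
A prefix code with these lengths CAN exist.

Kraft sum = 0.53515625. Satisfied.


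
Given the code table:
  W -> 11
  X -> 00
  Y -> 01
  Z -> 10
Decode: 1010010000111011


Decoding:
10 -> Z
10 -> Z
01 -> Y
00 -> X
00 -> X
11 -> W
10 -> Z
11 -> W


Result: ZZYXXWZW


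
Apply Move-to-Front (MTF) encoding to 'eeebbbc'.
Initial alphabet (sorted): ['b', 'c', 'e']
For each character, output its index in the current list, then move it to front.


MTF encoding:
'e': index 2 in ['b', 'c', 'e'] -> ['e', 'b', 'c']
'e': index 0 in ['e', 'b', 'c'] -> ['e', 'b', 'c']
'e': index 0 in ['e', 'b', 'c'] -> ['e', 'b', 'c']
'b': index 1 in ['e', 'b', 'c'] -> ['b', 'e', 'c']
'b': index 0 in ['b', 'e', 'c'] -> ['b', 'e', 'c']
'b': index 0 in ['b', 'e', 'c'] -> ['b', 'e', 'c']
'c': index 2 in ['b', 'e', 'c'] -> ['c', 'b', 'e']


Output: [2, 0, 0, 1, 0, 0, 2]


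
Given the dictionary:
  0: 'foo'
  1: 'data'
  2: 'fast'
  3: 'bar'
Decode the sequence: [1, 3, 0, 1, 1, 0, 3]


Look up each index in the dictionary:
  1 -> 'data'
  3 -> 'bar'
  0 -> 'foo'
  1 -> 'data'
  1 -> 'data'
  0 -> 'foo'
  3 -> 'bar'

Decoded: "data bar foo data data foo bar"


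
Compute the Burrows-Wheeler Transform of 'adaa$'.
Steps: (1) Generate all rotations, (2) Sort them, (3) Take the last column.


Rotations (sorted):
  0: $adaa -> last char: a
  1: a$ada -> last char: a
  2: aa$ad -> last char: d
  3: adaa$ -> last char: $
  4: daa$a -> last char: a


BWT = aad$a


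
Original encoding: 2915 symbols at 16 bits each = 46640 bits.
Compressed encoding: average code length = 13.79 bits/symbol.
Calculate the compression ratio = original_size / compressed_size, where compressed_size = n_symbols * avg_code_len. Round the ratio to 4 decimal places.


original_size = n_symbols * orig_bits = 2915 * 16 = 46640 bits
compressed_size = n_symbols * avg_code_len = 2915 * 13.79 = 40197.85 bits
ratio = original_size / compressed_size = 46640 / 40197.85 = 1.1603

Compression ratio = 1.1603


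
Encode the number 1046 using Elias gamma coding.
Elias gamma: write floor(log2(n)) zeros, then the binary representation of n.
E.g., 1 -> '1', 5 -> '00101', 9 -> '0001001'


num_bits = floor(log2(1046)) + 1 = 11
leading_zeros = num_bits - 1 = 10
binary(1046) = 10000010110

Elias gamma(1046) = '0000000000' + '10000010110' = 000000000010000010110 (21 bits)


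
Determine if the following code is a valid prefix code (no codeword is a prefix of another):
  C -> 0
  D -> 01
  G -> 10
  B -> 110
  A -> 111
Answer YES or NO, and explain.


Checking each pair (does one codeword prefix another?):
  C='0' vs D='01': prefix -- VIOLATION

NO -- this is NOT a valid prefix code. C (0) is a prefix of D (01).


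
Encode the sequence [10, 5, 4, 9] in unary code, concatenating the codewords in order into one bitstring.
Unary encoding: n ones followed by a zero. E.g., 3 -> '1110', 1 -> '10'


Encode each number as n ones followed by a terminating 0:
  10 -> 11111111110 (11 bits)
  5 -> 111110 (6 bits)
  4 -> 11110 (5 bits)
  9 -> 1111111110 (10 bits)
Total length = 11 + 6 + 5 + 10 = 32 bits.

Unary([10, 5, 4, 9]) = 11111111110111110111101111111110 (32 bits)


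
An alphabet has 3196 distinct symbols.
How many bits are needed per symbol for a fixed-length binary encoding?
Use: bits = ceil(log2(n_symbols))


log2(3196) = 11.6421
Bracket: 2^11 = 2048 < 3196 <= 2^12 = 4096
So ceil(log2(3196)) = 12

bits = ceil(log2(3196)) = ceil(11.6421) = 12 bits


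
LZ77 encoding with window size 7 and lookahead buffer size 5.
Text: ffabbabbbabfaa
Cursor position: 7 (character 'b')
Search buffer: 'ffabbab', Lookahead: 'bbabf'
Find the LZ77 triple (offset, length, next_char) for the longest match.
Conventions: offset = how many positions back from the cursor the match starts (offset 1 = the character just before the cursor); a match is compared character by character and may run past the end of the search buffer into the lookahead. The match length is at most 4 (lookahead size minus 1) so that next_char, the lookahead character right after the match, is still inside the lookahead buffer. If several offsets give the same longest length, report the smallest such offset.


Try each offset into the search buffer:
  offset=1 (pos 6, char 'b'): match length 2
  offset=2 (pos 5, char 'a'): match length 0
  offset=3 (pos 4, char 'b'): match length 1
  offset=4 (pos 3, char 'b'): match length 4
  offset=5 (pos 2, char 'a'): match length 0
  offset=6 (pos 1, char 'f'): match length 0
  offset=7 (pos 0, char 'f'): match length 0
Longest match has length 4 at offset 4.
next_char = character at position 7 + 4 = 11 -> 'f'

Best match: offset=4, length=4 (matching 'bbab' starting at position 3)
LZ77 triple: (4, 4, 'f')


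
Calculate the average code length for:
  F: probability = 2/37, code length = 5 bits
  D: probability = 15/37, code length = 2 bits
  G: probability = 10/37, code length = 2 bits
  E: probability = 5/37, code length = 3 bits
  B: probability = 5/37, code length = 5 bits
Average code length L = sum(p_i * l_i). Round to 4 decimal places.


Weighted contributions p_i * l_i:
  F: (2/37) * 5 = 10/37
  D: (15/37) * 2 = 30/37
  G: (10/37) * 2 = 20/37
  E: (5/37) * 3 = 15/37
  B: (5/37) * 5 = 25/37
Sum = (10 + 30 + 20 + 15 + 25)/37 = 100/37

L = 100/37 = 2.7027 bits/symbol


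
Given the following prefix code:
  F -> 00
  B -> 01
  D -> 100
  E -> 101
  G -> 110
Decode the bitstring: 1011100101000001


Decoding step by step:
Bits 101 -> E
Bits 110 -> G
Bits 01 -> B
Bits 01 -> B
Bits 00 -> F
Bits 00 -> F
Bits 01 -> B


Decoded message: EGBBFFB


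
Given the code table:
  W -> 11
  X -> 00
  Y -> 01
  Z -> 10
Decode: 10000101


Decoding:
10 -> Z
00 -> X
01 -> Y
01 -> Y


Result: ZXYY


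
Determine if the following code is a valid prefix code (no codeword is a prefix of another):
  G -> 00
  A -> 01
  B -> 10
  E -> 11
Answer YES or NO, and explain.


Checking each pair (does one codeword prefix another?):
  G='00' vs A='01': no prefix
  G='00' vs B='10': no prefix
  G='00' vs E='11': no prefix
  A='01' vs G='00': no prefix
  A='01' vs B='10': no prefix
  A='01' vs E='11': no prefix
  B='10' vs G='00': no prefix
  B='10' vs A='01': no prefix
  B='10' vs E='11': no prefix
  E='11' vs G='00': no prefix
  E='11' vs A='01': no prefix
  E='11' vs B='10': no prefix
No violation found over all pairs.

YES -- this is a valid prefix code. No codeword is a prefix of any other codeword.


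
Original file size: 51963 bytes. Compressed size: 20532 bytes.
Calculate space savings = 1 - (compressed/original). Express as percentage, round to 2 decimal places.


ratio = compressed/original = 20532/51963 = 0.395127
savings = 1 - ratio = 1 - 0.395127 = 0.604873
as a percentage: 0.604873 * 100 = 60.49%

Space savings = 1 - 20532/51963 = 60.49%


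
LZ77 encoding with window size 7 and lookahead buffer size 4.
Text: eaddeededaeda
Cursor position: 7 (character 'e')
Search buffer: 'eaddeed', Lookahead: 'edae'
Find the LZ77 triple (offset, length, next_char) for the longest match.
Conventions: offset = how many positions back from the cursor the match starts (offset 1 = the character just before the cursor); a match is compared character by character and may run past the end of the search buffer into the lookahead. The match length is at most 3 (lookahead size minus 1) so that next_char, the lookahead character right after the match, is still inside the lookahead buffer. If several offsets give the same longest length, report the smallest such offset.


Try each offset into the search buffer:
  offset=1 (pos 6, char 'd'): match length 0
  offset=2 (pos 5, char 'e'): match length 2
  offset=3 (pos 4, char 'e'): match length 1
  offset=4 (pos 3, char 'd'): match length 0
  offset=5 (pos 2, char 'd'): match length 0
  offset=6 (pos 1, char 'a'): match length 0
  offset=7 (pos 0, char 'e'): match length 1
Longest match has length 2 at offset 2.
next_char = character at position 7 + 2 = 9 -> 'a'

Best match: offset=2, length=2 (matching 'ed' starting at position 5)
LZ77 triple: (2, 2, 'a')


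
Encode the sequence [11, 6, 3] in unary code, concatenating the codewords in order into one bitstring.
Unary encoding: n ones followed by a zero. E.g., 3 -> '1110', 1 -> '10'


Encode each number as n ones followed by a terminating 0:
  11 -> 111111111110 (12 bits)
  6 -> 1111110 (7 bits)
  3 -> 1110 (4 bits)
Total length = 12 + 7 + 4 = 23 bits.

Unary([11, 6, 3]) = 11111111111011111101110 (23 bits)
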